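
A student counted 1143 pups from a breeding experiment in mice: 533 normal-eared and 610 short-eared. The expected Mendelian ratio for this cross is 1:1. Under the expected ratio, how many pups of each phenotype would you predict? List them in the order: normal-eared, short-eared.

571.5, 571.5

Under the 1:1 hypothesis (Σ ratio = 2, N = 1143):
  normal-eared: 1143 × 1/2 = 571.5
  short-eared: 1143 × 1/2 = 571.5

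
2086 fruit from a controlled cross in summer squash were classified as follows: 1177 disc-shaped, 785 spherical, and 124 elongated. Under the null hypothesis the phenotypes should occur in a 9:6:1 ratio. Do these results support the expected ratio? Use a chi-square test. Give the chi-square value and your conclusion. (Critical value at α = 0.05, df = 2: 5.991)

0.333; consistent

The 9:6:1 ratio has 16 parts, so with N = 2086 the expected counts are:
  disc-shaped: 2086 × 9/16 = 1173.375
  spherical: 2086 × 6/16 = 782.25
  elongated: 2086 × 1/16 = 130.375
χ² = Σ (O − E)² / E
  disc-shaped: (1177 − 1173.375)² / 1173.375 = 0.0112
  spherical: (785 − 782.25)² / 782.25 = 0.0097
  elongated: (124 − 130.375)² / 130.375 = 0.3117
χ² = 0.0112 + 0.0097 + 0.3117 = 0.3326 ≈ 0.333
Degrees of freedom = 3 − 1 = 2; critical value at α = 0.05 is 5.991.
Since 0.333 < 5.991, we fail to reject the null hypothesis — the data are consistent with the 9:6:1 ratio.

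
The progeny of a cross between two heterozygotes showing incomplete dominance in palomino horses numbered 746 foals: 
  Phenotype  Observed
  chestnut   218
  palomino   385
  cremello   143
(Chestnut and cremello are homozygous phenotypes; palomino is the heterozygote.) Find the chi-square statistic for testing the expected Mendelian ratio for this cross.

With incomplete dominance, a heterozygote × heterozygote cross gives a 1:2:1 phenotypic ratio.
The 1:2:1 ratio has 4 parts, so with N = 746 the expected counts are:
  chestnut: 746 × 1/4 = 186.5
  palomino: 746 × 2/4 = 373
  cremello: 746 × 1/4 = 186.5
χ² = Σ (O − E)² / E
  chestnut: (218 − 186.5)² / 186.5 = 5.3204
  palomino: (385 − 373)² / 373 = 0.3861
  cremello: (143 − 186.5)² / 186.5 = 10.1461
χ² = 5.3204 + 0.3861 + 10.1461 = 15.8526 ≈ 15.853

15.853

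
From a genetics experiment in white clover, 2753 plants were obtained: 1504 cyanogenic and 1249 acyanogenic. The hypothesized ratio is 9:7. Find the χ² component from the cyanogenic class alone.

Under the 9:7 hypothesis (Σ ratio = 16, N = 2753):
  cyanogenic: 2753 × 9/16 = 1548.5625
  acyanogenic: 2753 × 7/16 = 1204.4375
Contribution of cyanogenic: (1504 − 1548.5625)² / 1548.5625 = 1.2824

1.282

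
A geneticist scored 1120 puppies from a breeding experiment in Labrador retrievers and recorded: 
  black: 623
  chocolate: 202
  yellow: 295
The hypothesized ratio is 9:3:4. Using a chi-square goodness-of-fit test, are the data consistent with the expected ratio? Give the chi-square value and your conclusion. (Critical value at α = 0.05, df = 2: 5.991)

1.186; consistent

The 9:3:4 ratio has 16 parts, so with N = 1120 the expected counts are:
  black: 1120 × 9/16 = 630
  chocolate: 1120 × 3/16 = 210
  yellow: 1120 × 4/16 = 280
χ² = Σ (O − E)² / E
  black: (623 − 630)² / 630 = 0.0778
  chocolate: (202 − 210)² / 210 = 0.3048
  yellow: (295 − 280)² / 280 = 0.8036
χ² = 0.0778 + 0.3048 + 0.8036 = 1.1862 ≈ 1.186
Degrees of freedom = 3 − 1 = 2; critical value at α = 0.05 is 5.991.
Since 1.186 < 5.991, we fail to reject the null hypothesis — the data are consistent with the 9:3:4 ratio.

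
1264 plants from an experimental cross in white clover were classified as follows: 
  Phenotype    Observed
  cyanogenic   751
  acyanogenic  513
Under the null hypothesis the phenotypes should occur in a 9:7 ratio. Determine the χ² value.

5.144

The 9:7 ratio has 16 parts, so with N = 1264 the expected counts are:
  cyanogenic: 1264 × 9/16 = 711
  acyanogenic: 1264 × 7/16 = 553
χ² = Σ (O − E)² / E
  cyanogenic: (751 − 711)² / 711 = 2.2504
  acyanogenic: (513 − 553)² / 553 = 2.8933
χ² = 2.2504 + 2.8933 = 5.1437 ≈ 5.144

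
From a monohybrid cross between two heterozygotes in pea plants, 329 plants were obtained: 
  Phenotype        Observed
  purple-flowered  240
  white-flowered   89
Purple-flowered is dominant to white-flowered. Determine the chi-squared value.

0.739

For a monohybrid cross between heterozygotes with complete dominance, the expected phenotypic ratio is 3:1.
Expected counts for N = 329 under a 3:1 ratio (total parts = 4):
  purple-flowered: 329 × 3/4 = 246.75
  white-flowered: 329 × 1/4 = 82.25
χ² = Σ (O − E)² / E
  purple-flowered: (240 − 246.75)² / 246.75 = 0.1847
  white-flowered: (89 − 82.25)² / 82.25 = 0.5540
χ² = 0.1847 + 0.5540 = 0.7387 ≈ 0.739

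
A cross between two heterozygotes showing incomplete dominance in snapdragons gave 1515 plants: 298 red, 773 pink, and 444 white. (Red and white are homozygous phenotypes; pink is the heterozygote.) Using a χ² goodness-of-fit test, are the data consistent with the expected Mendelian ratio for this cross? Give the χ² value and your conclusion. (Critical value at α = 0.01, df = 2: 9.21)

28.774; not consistent

With incomplete dominance, a heterozygote × heterozygote cross gives a 1:2:1 phenotypic ratio.
Expected counts for N = 1515 under a 1:2:1 ratio (total parts = 4):
  red: 1515 × 1/4 = 378.75
  pink: 1515 × 2/4 = 757.5
  white: 1515 × 1/4 = 378.75
χ² = Σ (O − E)² / E
  red: (298 − 378.75)² / 378.75 = 17.2160
  pink: (773 − 757.5)² / 757.5 = 0.3172
  white: (444 − 378.75)² / 378.75 = 11.2411
χ² = 17.2160 + 0.3172 + 11.2411 = 28.7743 ≈ 28.774
Degrees of freedom = 3 − 1 = 2; critical value at α = 0.01 is 9.21.
Since 28.774 > 9.21, we reject the null hypothesis — the data do not fit the 1:2:1 ratio.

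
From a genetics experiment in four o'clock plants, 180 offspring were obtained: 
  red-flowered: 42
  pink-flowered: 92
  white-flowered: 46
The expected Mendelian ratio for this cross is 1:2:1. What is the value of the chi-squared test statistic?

Under the 1:2:1 hypothesis (Σ ratio = 4, N = 180):
  red-flowered: 180 × 1/4 = 45
  pink-flowered: 180 × 2/4 = 90
  white-flowered: 180 × 1/4 = 45
χ² = Σ (O − E)² / E
  red-flowered: (42 − 45)² / 45 = 0.2000
  pink-flowered: (92 − 90)² / 90 = 0.0444
  white-flowered: (46 − 45)² / 45 = 0.0222
χ² = 0.2000 + 0.0444 + 0.0222 = 0.2666 ≈ 0.267

0.267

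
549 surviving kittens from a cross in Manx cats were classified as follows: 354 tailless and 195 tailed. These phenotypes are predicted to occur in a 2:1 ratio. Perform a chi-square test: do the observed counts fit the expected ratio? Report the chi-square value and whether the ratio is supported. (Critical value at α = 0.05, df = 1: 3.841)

The 2:1 ratio has 3 parts, so with N = 549 the expected counts are:
  tailless: 549 × 2/3 = 366
  tailed: 549 × 1/3 = 183
χ² = Σ (O − E)² / E
  tailless: (354 − 366)² / 366 = 0.3934
  tailed: (195 − 183)² / 183 = 0.7869
χ² = 0.3934 + 0.7869 = 1.1803 ≈ 1.180
Degrees of freedom = 2 − 1 = 1; critical value at α = 0.05 is 3.841.
Since 1.180 < 3.841, we fail to reject the null hypothesis — the data are consistent with the 2:1 ratio.

1.180; consistent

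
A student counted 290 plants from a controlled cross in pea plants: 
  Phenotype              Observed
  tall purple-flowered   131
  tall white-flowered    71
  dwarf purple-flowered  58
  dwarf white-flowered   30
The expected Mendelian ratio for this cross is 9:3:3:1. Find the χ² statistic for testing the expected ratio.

Total ratio parts = 16. Expected numbers out of 290:
  tall purple-flowered: 290 × 9/16 = 163.125
  tall white-flowered: 290 × 3/16 = 54.375
  dwarf purple-flowered: 290 × 3/16 = 54.375
  dwarf white-flowered: 290 × 1/16 = 18.125
χ² = Σ (O − E)² / E
  tall purple-flowered: (131 − 163.125)² / 163.125 = 6.3265
  tall white-flowered: (71 − 54.375)² / 54.375 = 5.0830
  dwarf purple-flowered: (58 − 54.375)² / 54.375 = 0.2417
  dwarf white-flowered: (30 − 18.125)² / 18.125 = 7.7802
χ² = 6.3265 + 5.0830 + 0.2417 + 7.7802 = 19.4314 ≈ 19.431

19.431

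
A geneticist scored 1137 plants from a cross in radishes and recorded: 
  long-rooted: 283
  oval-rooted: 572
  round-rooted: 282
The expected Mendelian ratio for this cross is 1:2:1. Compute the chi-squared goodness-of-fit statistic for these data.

0.045

Under the 1:2:1 hypothesis (Σ ratio = 4, N = 1137):
  long-rooted: 1137 × 1/4 = 284.25
  oval-rooted: 1137 × 2/4 = 568.5
  round-rooted: 1137 × 1/4 = 284.25
χ² = Σ (O − E)² / E
  long-rooted: (283 − 284.25)² / 284.25 = 0.0055
  oval-rooted: (572 − 568.5)² / 568.5 = 0.0215
  round-rooted: (282 − 284.25)² / 284.25 = 0.0178
χ² = 0.0055 + 0.0215 + 0.0178 = 0.0448 ≈ 0.045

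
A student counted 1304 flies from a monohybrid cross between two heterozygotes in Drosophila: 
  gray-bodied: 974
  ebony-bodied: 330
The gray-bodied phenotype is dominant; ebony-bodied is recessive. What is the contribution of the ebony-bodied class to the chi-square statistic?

0.049

For a monohybrid cross between heterozygotes with complete dominance, the expected phenotypic ratio is 3:1.
Expected counts for N = 1304 under a 3:1 ratio (total parts = 4):
  gray-bodied: 1304 × 3/4 = 978
  ebony-bodied: 1304 × 1/4 = 326
Contribution of ebony-bodied: (330 − 326)² / 326 = 0.0491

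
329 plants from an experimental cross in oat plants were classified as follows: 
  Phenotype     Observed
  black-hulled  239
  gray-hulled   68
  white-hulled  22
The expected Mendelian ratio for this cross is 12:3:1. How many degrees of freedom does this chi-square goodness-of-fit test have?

2

A goodness-of-fit test with 3 phenotype classes has df = 3 − 1 = 2.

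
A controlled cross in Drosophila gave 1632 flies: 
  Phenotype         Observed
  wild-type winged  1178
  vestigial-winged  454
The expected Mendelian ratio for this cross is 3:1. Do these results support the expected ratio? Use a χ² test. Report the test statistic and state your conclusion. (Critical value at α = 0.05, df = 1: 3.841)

6.915; not consistent

Total ratio parts = 4. Expected numbers out of 1632:
  wild-type winged: 1632 × 3/4 = 1224
  vestigial-winged: 1632 × 1/4 = 408
χ² = Σ (O − E)² / E
  wild-type winged: (1178 − 1224)² / 1224 = 1.7288
  vestigial-winged: (454 − 408)² / 408 = 5.1863
χ² = 1.7288 + 5.1863 = 6.9151 ≈ 6.915
Degrees of freedom = 2 − 1 = 1; critical value at α = 0.05 is 3.841.
Since 6.915 > 3.841, we reject the null hypothesis — the data do not fit the 3:1 ratio.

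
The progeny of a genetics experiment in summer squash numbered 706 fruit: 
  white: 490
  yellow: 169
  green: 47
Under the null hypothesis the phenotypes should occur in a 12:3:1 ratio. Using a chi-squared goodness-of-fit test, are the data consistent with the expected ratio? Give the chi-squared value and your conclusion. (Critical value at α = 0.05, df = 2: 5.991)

13.267; not consistent

Total ratio parts = 16. Expected numbers out of 706:
  white: 706 × 12/16 = 529.5
  yellow: 706 × 3/16 = 132.375
  green: 706 × 1/16 = 44.125
χ² = Σ (O − E)² / E
  white: (490 − 529.5)² / 529.5 = 2.9466
  yellow: (169 − 132.375)² / 132.375 = 10.1333
  green: (47 − 44.125)² / 44.125 = 0.1873
χ² = 2.9466 + 10.1333 + 0.1873 = 13.2672 ≈ 13.267
Degrees of freedom = 3 − 1 = 2; critical value at α = 0.05 is 5.991.
Since 13.267 > 5.991, we reject the null hypothesis — the data do not fit the 12:3:1 ratio.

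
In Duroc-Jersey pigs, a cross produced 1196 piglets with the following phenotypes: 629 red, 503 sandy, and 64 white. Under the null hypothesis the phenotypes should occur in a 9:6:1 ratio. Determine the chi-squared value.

11.014

Expected counts for N = 1196 under a 9:6:1 ratio (total parts = 16):
  red: 1196 × 9/16 = 672.75
  sandy: 1196 × 6/16 = 448.5
  white: 1196 × 1/16 = 74.75
χ² = Σ (O − E)² / E
  red: (629 − 672.75)² / 672.75 = 2.8451
  sandy: (503 − 448.5)² / 448.5 = 6.6226
  white: (64 − 74.75)² / 74.75 = 1.5460
χ² = 2.8451 + 6.6226 + 1.5460 = 11.0137 ≈ 11.014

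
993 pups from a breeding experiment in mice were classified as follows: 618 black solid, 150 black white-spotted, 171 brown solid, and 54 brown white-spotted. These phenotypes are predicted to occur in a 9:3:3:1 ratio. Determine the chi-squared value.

The 9:3:3:1 ratio has 16 parts, so with N = 993 the expected counts are:
  black solid: 993 × 9/16 = 558.5625
  black white-spotted: 993 × 3/16 = 186.1875
  brown solid: 993 × 3/16 = 186.1875
  brown white-spotted: 993 × 1/16 = 62.0625
χ² = Σ (O − E)² / E
  black solid: (618 − 558.5625)² / 558.5625 = 6.3248
  black white-spotted: (150 − 186.1875)² / 186.1875 = 7.0334
  brown solid: (171 − 186.1875)² / 186.1875 = 1.2389
  brown white-spotted: (54 − 62.0625)² / 62.0625 = 1.0474
χ² = 6.3248 + 7.0334 + 1.2389 + 1.0474 = 15.6445 ≈ 15.645

15.645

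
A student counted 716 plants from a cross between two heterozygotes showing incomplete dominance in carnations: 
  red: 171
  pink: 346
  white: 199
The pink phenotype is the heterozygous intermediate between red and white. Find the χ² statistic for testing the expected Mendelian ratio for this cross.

With incomplete dominance, a heterozygote × heterozygote cross gives a 1:2:1 phenotypic ratio.
Under the 1:2:1 hypothesis (Σ ratio = 4, N = 716):
  red: 716 × 1/4 = 179
  pink: 716 × 2/4 = 358
  white: 716 × 1/4 = 179
χ² = Σ (O − E)² / E
  red: (171 − 179)² / 179 = 0.3575
  pink: (346 − 358)² / 358 = 0.4022
  white: (199 − 179)² / 179 = 2.2346
χ² = 0.3575 + 0.4022 + 2.2346 = 2.9943 ≈ 2.994

2.994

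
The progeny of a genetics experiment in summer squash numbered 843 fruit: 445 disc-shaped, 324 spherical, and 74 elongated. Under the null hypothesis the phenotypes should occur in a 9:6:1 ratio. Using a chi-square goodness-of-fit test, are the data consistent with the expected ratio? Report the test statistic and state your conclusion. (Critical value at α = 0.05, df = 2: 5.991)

10.614; not consistent

Total ratio parts = 16. Expected numbers out of 843:
  disc-shaped: 843 × 9/16 = 474.1875
  spherical: 843 × 6/16 = 316.125
  elongated: 843 × 1/16 = 52.6875
χ² = Σ (O − E)² / E
  disc-shaped: (445 − 474.1875)² / 474.1875 = 1.7966
  spherical: (324 − 316.125)² / 316.125 = 0.1962
  elongated: (74 − 52.6875)² / 52.6875 = 8.6211
χ² = 1.7966 + 0.1962 + 8.6211 = 10.6139 ≈ 10.614
Degrees of freedom = 3 − 1 = 2; critical value at α = 0.05 is 5.991.
Since 10.614 > 5.991, we reject the null hypothesis — the data do not fit the 9:6:1 ratio.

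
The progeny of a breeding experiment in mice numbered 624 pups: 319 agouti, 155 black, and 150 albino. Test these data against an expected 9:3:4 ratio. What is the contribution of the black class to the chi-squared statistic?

12.342

The 9:3:4 ratio has 16 parts, so with N = 624 the expected counts are:
  agouti: 624 × 9/16 = 351
  black: 624 × 3/16 = 117
  albino: 624 × 4/16 = 156
Contribution of black: (155 − 117)² / 117 = 12.3419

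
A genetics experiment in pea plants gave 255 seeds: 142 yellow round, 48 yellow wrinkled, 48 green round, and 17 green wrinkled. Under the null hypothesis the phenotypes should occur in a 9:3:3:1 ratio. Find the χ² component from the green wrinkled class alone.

Under the 9:3:3:1 hypothesis (Σ ratio = 16, N = 255):
  yellow round: 255 × 9/16 = 143.4375
  yellow wrinkled: 255 × 3/16 = 47.8125
  green round: 255 × 3/16 = 47.8125
  green wrinkled: 255 × 1/16 = 15.9375
Contribution of green wrinkled: (17 − 15.9375)² / 15.9375 = 0.0708

0.071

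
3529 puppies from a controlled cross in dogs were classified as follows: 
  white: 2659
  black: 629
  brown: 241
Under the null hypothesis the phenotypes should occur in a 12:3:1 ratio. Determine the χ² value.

Expected counts for N = 3529 under a 12:3:1 ratio (total parts = 16):
  white: 3529 × 12/16 = 2646.75
  black: 3529 × 3/16 = 661.6875
  brown: 3529 × 1/16 = 220.5625
χ² = Σ (O − E)² / E
  white: (2659 − 2646.75)² / 2646.75 = 0.0567
  black: (629 − 661.6875)² / 661.6875 = 1.6148
  brown: (241 − 220.5625)² / 220.5625 = 1.8938
χ² = 0.0567 + 1.6148 + 1.8938 = 3.5653 ≈ 3.565

3.565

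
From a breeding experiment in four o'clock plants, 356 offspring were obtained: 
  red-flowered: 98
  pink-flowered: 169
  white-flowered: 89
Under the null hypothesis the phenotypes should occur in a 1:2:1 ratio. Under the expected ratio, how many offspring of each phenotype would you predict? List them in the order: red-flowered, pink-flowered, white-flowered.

Total ratio parts = 4. Expected numbers out of 356:
  red-flowered: 356 × 1/4 = 89
  pink-flowered: 356 × 2/4 = 178
  white-flowered: 356 × 1/4 = 89

89, 178, 89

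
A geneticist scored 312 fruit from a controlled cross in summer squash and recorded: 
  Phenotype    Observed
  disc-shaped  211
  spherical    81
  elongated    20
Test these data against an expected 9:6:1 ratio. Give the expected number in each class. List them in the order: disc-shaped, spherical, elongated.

The 9:6:1 ratio has 16 parts, so with N = 312 the expected counts are:
  disc-shaped: 312 × 9/16 = 175.5
  spherical: 312 × 6/16 = 117
  elongated: 312 × 1/16 = 19.5

175.5, 117, 19.5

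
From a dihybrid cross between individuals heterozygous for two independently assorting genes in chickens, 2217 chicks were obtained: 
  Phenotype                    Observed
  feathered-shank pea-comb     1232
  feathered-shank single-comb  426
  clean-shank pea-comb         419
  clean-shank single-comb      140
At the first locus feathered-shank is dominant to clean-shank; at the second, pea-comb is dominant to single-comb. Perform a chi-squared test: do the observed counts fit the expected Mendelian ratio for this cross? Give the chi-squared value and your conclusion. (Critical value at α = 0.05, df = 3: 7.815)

0.479; consistent

A dihybrid F₂ with independent assortment and complete dominance at both loci gives a 9:3:3:1 phenotypic ratio.
Under the 9:3:3:1 hypothesis (Σ ratio = 16, N = 2217):
  feathered-shank pea-comb: 2217 × 9/16 = 1247.0625
  feathered-shank single-comb: 2217 × 3/16 = 415.6875
  clean-shank pea-comb: 2217 × 3/16 = 415.6875
  clean-shank single-comb: 2217 × 1/16 = 138.5625
χ² = Σ (O − E)² / E
  feathered-shank pea-comb: (1232 − 1247.0625)² / 1247.0625 = 0.1819
  feathered-shank single-comb: (426 − 415.6875)² / 415.6875 = 0.2558
  clean-shank pea-comb: (419 − 415.6875)² / 415.6875 = 0.0264
  clean-shank single-comb: (140 − 138.5625)² / 138.5625 = 0.0149
χ² = 0.1819 + 0.2558 + 0.0264 + 0.0149 = 0.479
Degrees of freedom = 4 − 1 = 3; critical value at α = 0.05 is 7.815.
Since 0.479 < 7.815, we fail to reject the null hypothesis — the data are consistent with the 9:3:3:1 ratio.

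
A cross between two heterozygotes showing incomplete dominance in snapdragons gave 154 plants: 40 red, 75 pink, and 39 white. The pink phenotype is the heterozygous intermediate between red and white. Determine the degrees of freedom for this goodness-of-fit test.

2

With incomplete dominance, a heterozygote × heterozygote cross gives a 1:2:1 phenotypic ratio.
A goodness-of-fit test with 3 phenotype classes has df = 3 − 1 = 2.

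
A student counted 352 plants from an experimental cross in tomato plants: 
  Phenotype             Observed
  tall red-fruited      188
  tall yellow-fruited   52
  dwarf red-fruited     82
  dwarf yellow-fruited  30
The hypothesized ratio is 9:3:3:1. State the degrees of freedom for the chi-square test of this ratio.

3

A goodness-of-fit test with 4 phenotype classes has df = 4 − 1 = 3.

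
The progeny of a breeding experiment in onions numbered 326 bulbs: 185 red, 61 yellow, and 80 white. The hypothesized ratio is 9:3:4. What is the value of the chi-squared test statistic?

The 9:3:4 ratio has 16 parts, so with N = 326 the expected counts are:
  red: 326 × 9/16 = 183.375
  yellow: 326 × 3/16 = 61.125
  white: 326 × 4/16 = 81.5
χ² = Σ (O − E)² / E
  red: (185 − 183.375)² / 183.375 = 0.0144
  yellow: (61 − 61.125)² / 61.125 = 0.0003
  white: (80 − 81.5)² / 81.5 = 0.0276
χ² = 0.0144 + 0.0003 + 0.0276 = 0.0423 ≈ 0.042

0.042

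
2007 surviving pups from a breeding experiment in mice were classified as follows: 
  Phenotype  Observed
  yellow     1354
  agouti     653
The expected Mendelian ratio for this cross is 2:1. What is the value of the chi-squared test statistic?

0.574

Total ratio parts = 3. Expected numbers out of 2007:
  yellow: 2007 × 2/3 = 1338
  agouti: 2007 × 1/3 = 669
χ² = Σ (O − E)² / E
  yellow: (1354 − 1338)² / 1338 = 0.1913
  agouti: (653 − 669)² / 669 = 0.3827
χ² = 0.1913 + 0.3827 = 0.574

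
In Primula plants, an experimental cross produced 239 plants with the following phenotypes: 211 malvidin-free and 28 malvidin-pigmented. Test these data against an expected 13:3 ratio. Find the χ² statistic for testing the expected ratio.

The 13:3 ratio has 16 parts, so with N = 239 the expected counts are:
  malvidin-free: 239 × 13/16 = 194.1875
  malvidin-pigmented: 239 × 3/16 = 44.8125
χ² = Σ (O − E)² / E
  malvidin-free: (211 − 194.1875)² / 194.1875 = 1.4556
  malvidin-pigmented: (28 − 44.8125)² / 44.8125 = 6.3076
χ² = 1.4556 + 6.3076 = 7.7632 ≈ 7.763

7.763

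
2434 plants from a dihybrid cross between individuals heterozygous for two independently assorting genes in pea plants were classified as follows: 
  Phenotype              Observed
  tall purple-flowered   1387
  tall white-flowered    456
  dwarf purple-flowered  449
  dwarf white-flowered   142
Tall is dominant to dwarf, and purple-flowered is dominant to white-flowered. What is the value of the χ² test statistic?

1.027

A dihybrid F₂ with independent assortment and complete dominance at both loci gives a 9:3:3:1 phenotypic ratio.
The 9:3:3:1 ratio has 16 parts, so with N = 2434 the expected counts are:
  tall purple-flowered: 2434 × 9/16 = 1369.125
  tall white-flowered: 2434 × 3/16 = 456.375
  dwarf purple-flowered: 2434 × 3/16 = 456.375
  dwarf white-flowered: 2434 × 1/16 = 152.125
χ² = Σ (O − E)² / E
  tall purple-flowered: (1387 − 1369.125)² / 1369.125 = 0.2334
  tall white-flowered: (456 − 456.375)² / 456.375 = 0.0003
  dwarf purple-flowered: (449 − 456.375)² / 456.375 = 0.1192
  dwarf white-flowered: (142 − 152.125)² / 152.125 = 0.6739
χ² = 0.2334 + 0.0003 + 0.1192 + 0.6739 = 1.0268 ≈ 1.027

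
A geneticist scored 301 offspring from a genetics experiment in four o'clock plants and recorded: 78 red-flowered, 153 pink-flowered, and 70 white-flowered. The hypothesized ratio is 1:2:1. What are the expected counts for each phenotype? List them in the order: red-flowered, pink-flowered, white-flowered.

Under the 1:2:1 hypothesis (Σ ratio = 4, N = 301):
  red-flowered: 301 × 1/4 = 75.25
  pink-flowered: 301 × 2/4 = 150.5
  white-flowered: 301 × 1/4 = 75.25

75.25, 150.5, 75.25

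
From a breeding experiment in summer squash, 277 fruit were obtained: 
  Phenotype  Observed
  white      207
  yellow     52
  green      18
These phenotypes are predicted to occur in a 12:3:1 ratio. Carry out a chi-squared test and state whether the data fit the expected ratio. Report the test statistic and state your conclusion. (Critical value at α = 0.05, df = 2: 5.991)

Expected counts for N = 277 under a 12:3:1 ratio (total parts = 16):
  white: 277 × 12/16 = 207.75
  yellow: 277 × 3/16 = 51.9375
  green: 277 × 1/16 = 17.3125
χ² = Σ (O − E)² / E
  white: (207 − 207.75)² / 207.75 = 0.0027
  yellow: (52 − 51.9375)² / 51.9375 = 0.0001
  green: (18 − 17.3125)² / 17.3125 = 0.0273
χ² = 0.0027 + 0.0001 + 0.0273 = 0.0301 ≈ 0.030
Degrees of freedom = 3 − 1 = 2; critical value at α = 0.05 is 5.991.
Since 0.030 < 5.991, we fail to reject the null hypothesis — the data are consistent with the 12:3:1 ratio.

0.030; consistent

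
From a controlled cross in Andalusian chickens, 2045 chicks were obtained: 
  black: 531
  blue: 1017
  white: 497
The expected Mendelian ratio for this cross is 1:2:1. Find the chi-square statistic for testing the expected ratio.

The 1:2:1 ratio has 4 parts, so with N = 2045 the expected counts are:
  black: 2045 × 1/4 = 511.25
  blue: 2045 × 2/4 = 1022.5
  white: 2045 × 1/4 = 511.25
χ² = Σ (O − E)² / E
  black: (531 − 511.25)² / 511.25 = 0.7630
  blue: (1017 − 1022.5)² / 1022.5 = 0.0296
  white: (497 − 511.25)² / 511.25 = 0.3972
χ² = 0.7630 + 0.0296 + 0.3972 = 1.1898 ≈ 1.190

1.190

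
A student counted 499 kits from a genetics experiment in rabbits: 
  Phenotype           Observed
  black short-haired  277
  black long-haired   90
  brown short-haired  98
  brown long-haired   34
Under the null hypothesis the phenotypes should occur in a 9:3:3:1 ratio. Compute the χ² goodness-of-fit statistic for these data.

0.648

Total ratio parts = 16. Expected numbers out of 499:
  black short-haired: 499 × 9/16 = 280.6875
  black long-haired: 499 × 3/16 = 93.5625
  brown short-haired: 499 × 3/16 = 93.5625
  brown long-haired: 499 × 1/16 = 31.1875
χ² = Σ (O − E)² / E
  black short-haired: (277 − 280.6875)² / 280.6875 = 0.0484
  black long-haired: (90 − 93.5625)² / 93.5625 = 0.1356
  brown short-haired: (98 − 93.5625)² / 93.5625 = 0.2105
  brown long-haired: (34 − 31.1875)² / 31.1875 = 0.2536
χ² = 0.0484 + 0.1356 + 0.2105 + 0.2536 = 0.6481 ≈ 0.648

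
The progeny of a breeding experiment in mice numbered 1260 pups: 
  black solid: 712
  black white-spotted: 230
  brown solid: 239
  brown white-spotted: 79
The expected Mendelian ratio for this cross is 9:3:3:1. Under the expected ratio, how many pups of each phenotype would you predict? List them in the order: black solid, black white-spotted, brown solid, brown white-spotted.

708.75, 236.25, 236.25, 78.75

Total ratio parts = 16. Expected numbers out of 1260:
  black solid: 1260 × 9/16 = 708.75
  black white-spotted: 1260 × 3/16 = 236.25
  brown solid: 1260 × 3/16 = 236.25
  brown white-spotted: 1260 × 1/16 = 78.75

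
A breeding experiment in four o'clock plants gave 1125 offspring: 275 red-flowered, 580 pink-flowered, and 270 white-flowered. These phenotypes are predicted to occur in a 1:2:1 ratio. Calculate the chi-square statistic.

1.133

The 1:2:1 ratio has 4 parts, so with N = 1125 the expected counts are:
  red-flowered: 1125 × 1/4 = 281.25
  pink-flowered: 1125 × 2/4 = 562.5
  white-flowered: 1125 × 1/4 = 281.25
χ² = Σ (O − E)² / E
  red-flowered: (275 − 281.25)² / 281.25 = 0.1389
  pink-flowered: (580 − 562.5)² / 562.5 = 0.5444
  white-flowered: (270 − 281.25)² / 281.25 = 0.4500
χ² = 0.1389 + 0.5444 + 0.4500 = 1.1333 ≈ 1.133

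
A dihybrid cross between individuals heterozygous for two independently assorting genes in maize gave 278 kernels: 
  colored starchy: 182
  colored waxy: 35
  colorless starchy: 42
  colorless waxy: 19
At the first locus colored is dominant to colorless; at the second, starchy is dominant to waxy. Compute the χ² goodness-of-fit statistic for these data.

A dihybrid F₂ with independent assortment and complete dominance at both loci gives a 9:3:3:1 phenotypic ratio.
Under the 9:3:3:1 hypothesis (Σ ratio = 16, N = 278):
  colored starchy: 278 × 9/16 = 156.375
  colored waxy: 278 × 3/16 = 52.125
  colorless starchy: 278 × 3/16 = 52.125
  colorless waxy: 278 × 1/16 = 17.375
χ² = Σ (O − E)² / E
  colored starchy: (182 − 156.375)² / 156.375 = 4.1991
  colored waxy: (35 − 52.125)² / 52.125 = 5.6262
  colorless starchy: (42 − 52.125)² / 52.125 = 1.9667
  colorless waxy: (19 − 17.375)² / 17.375 = 0.1520
χ² = 4.1991 + 5.6262 + 1.9667 + 0.1520 = 11.944

11.944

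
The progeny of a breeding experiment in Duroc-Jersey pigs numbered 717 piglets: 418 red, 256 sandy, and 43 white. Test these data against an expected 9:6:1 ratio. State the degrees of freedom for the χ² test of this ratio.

A goodness-of-fit test with 3 phenotype classes has df = 3 − 1 = 2.

2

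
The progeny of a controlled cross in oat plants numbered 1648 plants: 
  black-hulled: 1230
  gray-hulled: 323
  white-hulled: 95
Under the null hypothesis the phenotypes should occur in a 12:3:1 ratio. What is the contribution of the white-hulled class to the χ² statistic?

Expected counts for N = 1648 under a 12:3:1 ratio (total parts = 16):
  black-hulled: 1648 × 12/16 = 1236
  gray-hulled: 1648 × 3/16 = 309
  white-hulled: 1648 × 1/16 = 103
Contribution of white-hulled: (95 − 103)² / 103 = 0.6214

0.621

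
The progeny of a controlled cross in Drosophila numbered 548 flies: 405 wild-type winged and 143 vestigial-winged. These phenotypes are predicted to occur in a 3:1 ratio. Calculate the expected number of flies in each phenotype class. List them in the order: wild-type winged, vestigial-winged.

Expected counts for N = 548 under a 3:1 ratio (total parts = 4):
  wild-type winged: 548 × 3/4 = 411
  vestigial-winged: 548 × 1/4 = 137

411, 137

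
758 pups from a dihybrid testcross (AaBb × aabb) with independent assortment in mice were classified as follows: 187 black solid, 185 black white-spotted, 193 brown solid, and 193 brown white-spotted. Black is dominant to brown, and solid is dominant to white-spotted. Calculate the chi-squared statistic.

0.269

A dihybrid testcross with independent assortment gives a 1:1:1:1 ratio.
The 1:1:1:1 ratio has 4 parts, so with N = 758 the expected counts are:
  black solid: 758 × 1/4 = 189.5
  black white-spotted: 758 × 1/4 = 189.5
  brown solid: 758 × 1/4 = 189.5
  brown white-spotted: 758 × 1/4 = 189.5
χ² = Σ (O − E)² / E
  black solid: (187 − 189.5)² / 189.5 = 0.0330
  black white-spotted: (185 − 189.5)² / 189.5 = 0.1069
  brown solid: (193 − 189.5)² / 189.5 = 0.0646
  brown white-spotted: (193 − 189.5)² / 189.5 = 0.0646
χ² = 0.0330 + 0.1069 + 0.0646 + 0.0646 = 0.2691 ≈ 0.269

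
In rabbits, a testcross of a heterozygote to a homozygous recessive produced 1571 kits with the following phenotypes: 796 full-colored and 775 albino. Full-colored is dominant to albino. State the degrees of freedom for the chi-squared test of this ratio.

1

A testcross of a heterozygote (Aa × aa) gives a 1:1 phenotypic ratio.
A goodness-of-fit test with 2 phenotype classes has df = 2 − 1 = 1.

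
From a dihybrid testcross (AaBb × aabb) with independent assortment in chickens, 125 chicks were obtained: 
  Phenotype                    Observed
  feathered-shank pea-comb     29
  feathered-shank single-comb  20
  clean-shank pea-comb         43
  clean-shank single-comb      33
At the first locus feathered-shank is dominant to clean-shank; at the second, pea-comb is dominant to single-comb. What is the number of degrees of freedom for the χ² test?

3

A dihybrid testcross with independent assortment gives a 1:1:1:1 ratio.
A goodness-of-fit test with 4 phenotype classes has df = 4 − 1 = 3.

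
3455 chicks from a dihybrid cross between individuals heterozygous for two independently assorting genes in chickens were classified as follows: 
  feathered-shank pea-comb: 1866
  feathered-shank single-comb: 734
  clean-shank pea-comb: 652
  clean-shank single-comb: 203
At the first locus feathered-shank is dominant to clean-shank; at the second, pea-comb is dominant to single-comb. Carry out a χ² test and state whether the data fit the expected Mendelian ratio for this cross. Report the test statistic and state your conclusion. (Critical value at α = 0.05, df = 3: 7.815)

A dihybrid F₂ with independent assortment and complete dominance at both loci gives a 9:3:3:1 phenotypic ratio.
Under the 9:3:3:1 hypothesis (Σ ratio = 16, N = 3455):
  feathered-shank pea-comb: 3455 × 9/16 = 1943.4375
  feathered-shank single-comb: 3455 × 3/16 = 647.8125
  clean-shank pea-comb: 3455 × 3/16 = 647.8125
  clean-shank single-comb: 3455 × 1/16 = 215.9375
χ² = Σ (O − E)² / E
  feathered-shank pea-comb: (1866 − 1943.4375)² / 1943.4375 = 3.0855
  feathered-shank single-comb: (734 − 647.8125)² / 647.8125 = 11.4667
  clean-shank pea-comb: (652 − 647.8125)² / 647.8125 = 0.0271
  clean-shank single-comb: (203 − 215.9375)² / 215.9375 = 0.7751
χ² = 3.0855 + 11.4667 + 0.0271 + 0.7751 = 15.3544 ≈ 15.354
Degrees of freedom = 4 − 1 = 3; critical value at α = 0.05 is 7.815.
Since 15.354 > 7.815, we reject the null hypothesis — the data do not fit the 9:3:3:1 ratio.

15.354; not consistent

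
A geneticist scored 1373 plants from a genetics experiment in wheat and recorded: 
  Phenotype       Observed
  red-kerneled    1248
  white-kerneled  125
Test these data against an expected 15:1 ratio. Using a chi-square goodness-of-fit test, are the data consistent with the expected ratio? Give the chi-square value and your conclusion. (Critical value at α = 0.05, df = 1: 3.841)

Total ratio parts = 16. Expected numbers out of 1373:
  red-kerneled: 1373 × 15/16 = 1287.1875
  white-kerneled: 1373 × 1/16 = 85.8125
χ² = Σ (O − E)² / E
  red-kerneled: (1248 − 1287.1875)² / 1287.1875 = 1.1930
  white-kerneled: (125 − 85.8125)² / 85.8125 = 17.8955
χ² = 1.1930 + 17.8955 = 19.0885 ≈ 19.089
Degrees of freedom = 2 − 1 = 1; critical value at α = 0.05 is 3.841.
Since 19.089 > 3.841, we reject the null hypothesis — the data do not fit the 15:1 ratio.

19.089; not consistent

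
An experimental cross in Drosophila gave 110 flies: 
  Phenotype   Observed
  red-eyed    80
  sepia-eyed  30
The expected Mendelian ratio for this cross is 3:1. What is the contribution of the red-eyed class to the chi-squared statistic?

0.076

Total ratio parts = 4. Expected numbers out of 110:
  red-eyed: 110 × 3/4 = 82.5
  sepia-eyed: 110 × 1/4 = 27.5
Contribution of red-eyed: (80 − 82.5)² / 82.5 = 0.0758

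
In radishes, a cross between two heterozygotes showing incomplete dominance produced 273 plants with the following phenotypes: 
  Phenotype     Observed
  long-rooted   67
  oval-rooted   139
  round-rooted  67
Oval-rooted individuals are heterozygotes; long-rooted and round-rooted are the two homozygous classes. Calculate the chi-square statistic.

0.092

With incomplete dominance, a heterozygote × heterozygote cross gives a 1:2:1 phenotypic ratio.
Total ratio parts = 4. Expected numbers out of 273:
  long-rooted: 273 × 1/4 = 68.25
  oval-rooted: 273 × 2/4 = 136.5
  round-rooted: 273 × 1/4 = 68.25
χ² = Σ (O − E)² / E
  long-rooted: (67 − 68.25)² / 68.25 = 0.0229
  oval-rooted: (139 − 136.5)² / 136.5 = 0.0458
  round-rooted: (67 − 68.25)² / 68.25 = 0.0229
χ² = 0.0229 + 0.0458 + 0.0229 = 0.0916 ≈ 0.092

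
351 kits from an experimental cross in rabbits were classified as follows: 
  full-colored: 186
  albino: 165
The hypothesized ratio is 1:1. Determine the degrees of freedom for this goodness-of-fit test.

1

A goodness-of-fit test with 2 phenotype classes has df = 2 − 1 = 1.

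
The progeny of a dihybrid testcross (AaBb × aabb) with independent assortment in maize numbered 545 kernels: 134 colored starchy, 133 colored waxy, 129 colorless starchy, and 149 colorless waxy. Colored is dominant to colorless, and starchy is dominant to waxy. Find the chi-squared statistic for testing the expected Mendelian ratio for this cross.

1.694

A dihybrid testcross with independent assortment gives a 1:1:1:1 ratio.
The 1:1:1:1 ratio has 4 parts, so with N = 545 the expected counts are:
  colored starchy: 545 × 1/4 = 136.25
  colored waxy: 545 × 1/4 = 136.25
  colorless starchy: 545 × 1/4 = 136.25
  colorless waxy: 545 × 1/4 = 136.25
χ² = Σ (O − E)² / E
  colored starchy: (134 − 136.25)² / 136.25 = 0.0372
  colored waxy: (133 − 136.25)² / 136.25 = 0.0775
  colorless starchy: (129 − 136.25)² / 136.25 = 0.3858
  colorless waxy: (149 − 136.25)² / 136.25 = 1.1931
χ² = 0.0372 + 0.0775 + 0.3858 + 1.1931 = 1.6936 ≈ 1.694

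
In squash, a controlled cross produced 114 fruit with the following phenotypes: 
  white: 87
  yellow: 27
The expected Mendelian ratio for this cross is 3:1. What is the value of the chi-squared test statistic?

Expected counts for N = 114 under a 3:1 ratio (total parts = 4):
  white: 114 × 3/4 = 85.5
  yellow: 114 × 1/4 = 28.5
χ² = Σ (O − E)² / E
  white: (87 − 85.5)² / 85.5 = 0.0263
  yellow: (27 − 28.5)² / 28.5 = 0.0789
χ² = 0.0263 + 0.0789 = 0.1052 ≈ 0.105

0.105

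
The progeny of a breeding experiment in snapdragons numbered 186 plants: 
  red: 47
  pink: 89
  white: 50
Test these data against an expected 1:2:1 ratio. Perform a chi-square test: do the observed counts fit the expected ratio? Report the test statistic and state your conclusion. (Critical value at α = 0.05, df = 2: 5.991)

0.441; consistent

The 1:2:1 ratio has 4 parts, so with N = 186 the expected counts are:
  red: 186 × 1/4 = 46.5
  pink: 186 × 2/4 = 93
  white: 186 × 1/4 = 46.5
χ² = Σ (O − E)² / E
  red: (47 − 46.5)² / 46.5 = 0.0054
  pink: (89 − 93)² / 93 = 0.1720
  white: (50 − 46.5)² / 46.5 = 0.2634
χ² = 0.0054 + 0.1720 + 0.2634 = 0.4408 ≈ 0.441
Degrees of freedom = 3 − 1 = 2; critical value at α = 0.05 is 5.991.
Since 0.441 < 5.991, we fail to reject the null hypothesis — the data are consistent with the 1:2:1 ratio.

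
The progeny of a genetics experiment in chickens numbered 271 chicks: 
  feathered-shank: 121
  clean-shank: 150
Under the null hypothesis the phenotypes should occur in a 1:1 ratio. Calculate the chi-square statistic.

3.103

Expected counts for N = 271 under a 1:1 ratio (total parts = 2):
  feathered-shank: 271 × 1/2 = 135.5
  clean-shank: 271 × 1/2 = 135.5
χ² = Σ (O − E)² / E
  feathered-shank: (121 − 135.5)² / 135.5 = 1.5517
  clean-shank: (150 − 135.5)² / 135.5 = 1.5517
χ² = 1.5517 + 1.5517 = 3.1034 ≈ 3.103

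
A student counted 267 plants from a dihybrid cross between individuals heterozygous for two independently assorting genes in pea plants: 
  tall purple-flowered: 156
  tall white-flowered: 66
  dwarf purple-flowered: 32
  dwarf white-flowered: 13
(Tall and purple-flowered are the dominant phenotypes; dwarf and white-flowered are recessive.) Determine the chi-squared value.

12.630

A dihybrid F₂ with independent assortment and complete dominance at both loci gives a 9:3:3:1 phenotypic ratio.
Under the 9:3:3:1 hypothesis (Σ ratio = 16, N = 267):
  tall purple-flowered: 267 × 9/16 = 150.1875
  tall white-flowered: 267 × 3/16 = 50.0625
  dwarf purple-flowered: 267 × 3/16 = 50.0625
  dwarf white-flowered: 267 × 1/16 = 16.6875
χ² = Σ (O − E)² / E
  tall purple-flowered: (156 − 150.1875)² / 150.1875 = 0.2250
  tall white-flowered: (66 − 50.0625)² / 50.0625 = 5.0737
  dwarf purple-flowered: (32 − 50.0625)² / 50.0625 = 6.5169
  dwarf white-flowered: (13 − 16.6875)² / 16.6875 = 0.8148
χ² = 0.2250 + 5.0737 + 6.5169 + 0.8148 = 12.6304 ≈ 12.630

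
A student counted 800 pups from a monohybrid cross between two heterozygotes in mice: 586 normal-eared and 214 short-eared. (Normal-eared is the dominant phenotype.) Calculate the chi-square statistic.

For a monohybrid cross between heterozygotes with complete dominance, the expected phenotypic ratio is 3:1.
Under the 3:1 hypothesis (Σ ratio = 4, N = 800):
  normal-eared: 800 × 3/4 = 600
  short-eared: 800 × 1/4 = 200
χ² = Σ (O − E)² / E
  normal-eared: (586 − 600)² / 600 = 0.3267
  short-eared: (214 − 200)² / 200 = 0.9800
χ² = 0.3267 + 0.9800 = 1.3067 ≈ 1.307

1.307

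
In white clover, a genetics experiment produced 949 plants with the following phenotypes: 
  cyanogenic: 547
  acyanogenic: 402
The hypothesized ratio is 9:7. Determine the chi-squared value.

0.745

The 9:7 ratio has 16 parts, so with N = 949 the expected counts are:
  cyanogenic: 949 × 9/16 = 533.8125
  acyanogenic: 949 × 7/16 = 415.1875
χ² = Σ (O − E)² / E
  cyanogenic: (547 − 533.8125)² / 533.8125 = 0.3258
  acyanogenic: (402 − 415.1875)² / 415.1875 = 0.4189
χ² = 0.3258 + 0.4189 = 0.7447 ≈ 0.745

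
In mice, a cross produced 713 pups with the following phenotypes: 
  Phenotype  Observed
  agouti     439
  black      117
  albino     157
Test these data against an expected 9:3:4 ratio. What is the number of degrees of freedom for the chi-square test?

A goodness-of-fit test with 3 phenotype classes has df = 3 − 1 = 2.

2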